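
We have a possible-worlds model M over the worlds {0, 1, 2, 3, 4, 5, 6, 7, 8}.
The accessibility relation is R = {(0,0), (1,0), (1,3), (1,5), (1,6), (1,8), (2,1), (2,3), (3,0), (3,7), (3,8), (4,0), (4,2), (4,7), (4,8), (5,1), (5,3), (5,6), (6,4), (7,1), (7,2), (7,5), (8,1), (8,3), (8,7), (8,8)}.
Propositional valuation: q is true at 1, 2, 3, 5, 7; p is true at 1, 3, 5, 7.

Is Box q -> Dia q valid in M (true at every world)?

Yes

Let φ = Box q -> Dia q. Evaluate φ at each world:
  0 (successors {0}): φ is true.
  1 (successors {0, 3, 5, 6, 8}): φ is true.
  2 (successors {1, 3}): φ is true.
  3 (successors {0, 7, 8}): φ is true.
  4 (successors {0, 2, 7, 8}): φ is true.
  5 (successors {1, 3, 6}): φ is true.
  6 (successors {4}): φ is true.
  7 (successors {1, 2, 5}): φ is true.
  8 (successors {1, 3, 7, 8}): φ is true.
For instance, at 3:
  At 3: Box q is false, Dia q is true, so Box q -> Dia q is true.
    At 3: Box q requires q at every successor {0, 7, 8}.
      q fails at 0, so Box q is false at 3.
    At 3: Dia q requires q at some successor in {0, 7, 8}.
      q holds at 7, so Dia q is true at 3.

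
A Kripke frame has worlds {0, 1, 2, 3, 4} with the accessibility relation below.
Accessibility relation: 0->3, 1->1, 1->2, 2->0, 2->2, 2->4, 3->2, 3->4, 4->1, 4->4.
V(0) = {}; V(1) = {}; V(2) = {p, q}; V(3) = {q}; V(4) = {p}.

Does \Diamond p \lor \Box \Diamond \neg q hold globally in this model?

Let φ = \Diamond p \lor \Box \Diamond \neg q. Evaluate φ at each world:
  0 (successors {3}): φ is true.
  1 (successors {1, 2}): φ is true.
  2 (successors {0, 2, 4}): φ is true.
  3 (successors {2, 4}): φ is true.
  4 (successors {1, 4}): φ is true.
For instance, at 4:
  At 4: \Diamond p is true, \Box \Diamond \neg q is true, so \Diamond p \lor \Box \Diamond \neg q is true.
    At 4: \Diamond p requires p at some successor in {1, 4}.
      p holds at 4, so \Diamond p is true at 4.
    At 4: \Box \Diamond \neg q requires \Diamond \neg q at every successor {1, 4}.
      At 1: \Diamond \neg q is true.
      At 4: \Diamond \neg q is true.
    So \Box \Diamond \neg q is true at 4.

Yes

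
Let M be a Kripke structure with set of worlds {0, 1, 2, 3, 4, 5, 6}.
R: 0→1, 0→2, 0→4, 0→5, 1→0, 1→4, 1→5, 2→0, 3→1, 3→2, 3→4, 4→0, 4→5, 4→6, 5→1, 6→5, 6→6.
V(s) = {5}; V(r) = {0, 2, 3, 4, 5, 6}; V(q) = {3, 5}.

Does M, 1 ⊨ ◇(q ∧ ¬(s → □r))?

Recall that □ψ holds at a world iff ψ holds at every accessible world, and ◇ψ holds iff ψ holds at some accessible world.
At 1: ◇(q ∧ ¬(s → □r)) requires q ∧ ¬(s → □r) at some successor in {0, 4, 5}.
  q ∧ ¬(s → □r) holds at 5, so ◇(q ∧ ¬(s → □r)) is true at 1.
    At 5: q is true, ¬(s → □r) is true, so q ∧ ¬(s → □r) is true.
      At 5: s → □r is false, so ¬(s → □r) is true.

Yes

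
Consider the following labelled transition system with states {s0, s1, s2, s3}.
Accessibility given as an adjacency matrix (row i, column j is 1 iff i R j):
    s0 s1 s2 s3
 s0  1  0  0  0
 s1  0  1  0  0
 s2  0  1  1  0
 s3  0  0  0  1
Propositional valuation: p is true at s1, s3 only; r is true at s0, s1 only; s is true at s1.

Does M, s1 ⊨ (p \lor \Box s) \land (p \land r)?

At s1: p \lor \Box s is true, p \land r is true, so (p \lor \Box s) \land (p \land r) is true.
  At s1: p is true, \Box s is true, so p \lor \Box s is true.
    At s1: \Box s requires s at every successor {s1}.
      At s1: s is true.
    So \Box s is true at s1.

Yes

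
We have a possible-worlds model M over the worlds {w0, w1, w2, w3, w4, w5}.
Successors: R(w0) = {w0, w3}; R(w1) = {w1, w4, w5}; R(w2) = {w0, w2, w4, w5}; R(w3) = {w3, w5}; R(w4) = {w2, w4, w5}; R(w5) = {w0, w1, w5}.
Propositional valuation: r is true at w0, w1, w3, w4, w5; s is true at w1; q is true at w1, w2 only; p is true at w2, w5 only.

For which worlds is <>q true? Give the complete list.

w1, w2, w4, w5

Recall that <>ψ holds at a world iff ψ holds at some accessible world.
Let φ = <>q. Evaluate φ at each world:
  w0 (successors {w0, w3}): φ is false.
  w1 (successors {w1, w4, w5}): φ is true.
  w2 (successors {w0, w2, w4, w5}): φ is true.
  w3 (successors {w3, w5}): φ is false.
  w4 (successors {w2, w4, w5}): φ is true.
  w5 (successors {w0, w1, w5}): φ is true.
For instance, at w3:
  At w3: <>q requires q at some successor in {w3, w5}.
    At w3: q is false.
    At w5: q is false.
  So <>q is false at w3.
Satisfying worlds: {w1, w2, w4, w5}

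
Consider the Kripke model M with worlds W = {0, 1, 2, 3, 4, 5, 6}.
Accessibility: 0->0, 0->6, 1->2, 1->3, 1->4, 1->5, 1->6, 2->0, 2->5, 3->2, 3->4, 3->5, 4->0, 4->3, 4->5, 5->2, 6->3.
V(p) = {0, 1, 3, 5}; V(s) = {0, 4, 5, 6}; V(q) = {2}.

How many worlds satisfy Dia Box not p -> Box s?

Let φ = Dia Box not p -> Box s. Evaluate φ at each world:
  0 (successors {0, 6}): φ is true.
  1 (successors {2, 3, 4, 5, 6}): φ is false.
  2 (successors {0, 5}): φ is true.
  3 (successors {2, 4, 5}): φ is false.
  4 (successors {0, 3, 5}): φ is false.
  5 (successors {2}): φ is true.
  6 (successors {3}): φ is true.
For instance, at 4:
  At 4: Dia Box not p is true, Box s is false, so Dia Box not p -> Box s is false.
    At 4: Dia Box not p requires Box not p at some successor in {0, 3, 5}.
      Box not p holds at 5, so Dia Box not p is true at 4.
    At 4: Box s requires s at every successor {0, 3, 5}.
      s fails at 3, so Box s is false at 4.
Satisfying worlds: {0, 2, 5, 6}

4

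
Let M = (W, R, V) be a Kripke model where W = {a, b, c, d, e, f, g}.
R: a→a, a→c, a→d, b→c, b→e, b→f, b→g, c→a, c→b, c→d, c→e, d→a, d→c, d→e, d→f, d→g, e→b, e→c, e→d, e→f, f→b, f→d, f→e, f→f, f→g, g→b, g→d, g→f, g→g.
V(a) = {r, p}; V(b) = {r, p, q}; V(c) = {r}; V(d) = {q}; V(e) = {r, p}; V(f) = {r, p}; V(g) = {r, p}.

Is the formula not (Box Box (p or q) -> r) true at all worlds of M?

Let φ = not (Box Box (p or q) -> r). Evaluate φ at each world:
  a (successors {a, c, d}): φ is false.
  b (successors {c, e, f, g}): φ is false.
  c (successors {a, b, d, e}): φ is false.
  d (successors {a, c, e, f, g}): φ is false.
  e (successors {b, c, d, f}): φ is false.
  f (successors {b, d, e, f, g}): φ is false.
  g (successors {b, d, f, g}): φ is false.
Detail at a (counterexample):
  At a: Box Box (p or q) -> r is true, so not (Box Box (p or q) -> r) is false.
    At a: Box Box (p or q) is false, r is true, so Box Box (p or q) -> r is true.
      At a: Box Box (p or q) requires Box (p or q) at every successor {a, c, d}.
        Box (p or q) fails at a, so Box Box (p or q) is false at a.

No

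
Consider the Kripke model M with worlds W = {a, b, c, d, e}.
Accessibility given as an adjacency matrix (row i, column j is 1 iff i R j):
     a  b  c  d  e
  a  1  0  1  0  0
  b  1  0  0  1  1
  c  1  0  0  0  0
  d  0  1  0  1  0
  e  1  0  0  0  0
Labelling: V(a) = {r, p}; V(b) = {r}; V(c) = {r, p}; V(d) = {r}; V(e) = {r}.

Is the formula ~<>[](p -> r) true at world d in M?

No

At d: <>[](p -> r) is true, so ~<>[](p -> r) is false.
  At d: <>[](p -> r) requires [](p -> r) at some successor in {b, d}.
    [](p -> r) holds at b, so <>[](p -> r) is true at d.
      At b: [](p -> r) requires p -> r at every successor {a, d, e}.
        At a: p -> r is true.
        At d: p -> r is true.
        At e: p -> r is true.
      So [](p -> r) is true at b.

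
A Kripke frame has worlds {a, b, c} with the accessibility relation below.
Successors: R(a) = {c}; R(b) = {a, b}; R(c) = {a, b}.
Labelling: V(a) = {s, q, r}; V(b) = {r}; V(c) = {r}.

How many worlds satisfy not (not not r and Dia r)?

Recall that Dia ψ holds at a world iff ψ holds at some accessible world.
Let φ = not (not not r and Dia r). Evaluate φ at each world:
  a (successors {c}): φ is false.
  b (successors {a, b}): φ is false.
  c (successors {a, b}): φ is false.
For instance, at a:
  At a: not not r and Dia r is true, so not (not not r and Dia r) is false.
    At a: not not r is true, Dia r is true, so not not r and Dia r is true.
      At a: Dia r requires r at some successor in {c}.
        r holds at c, so Dia r is true at a.
Satisfying worlds: none.

0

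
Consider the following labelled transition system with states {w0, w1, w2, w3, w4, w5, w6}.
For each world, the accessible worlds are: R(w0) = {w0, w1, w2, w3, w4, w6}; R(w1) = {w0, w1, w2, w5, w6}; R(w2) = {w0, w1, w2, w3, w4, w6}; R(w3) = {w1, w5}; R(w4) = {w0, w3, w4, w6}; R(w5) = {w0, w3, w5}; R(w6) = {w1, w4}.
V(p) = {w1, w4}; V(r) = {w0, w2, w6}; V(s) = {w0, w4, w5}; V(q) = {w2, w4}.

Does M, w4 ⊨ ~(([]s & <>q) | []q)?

Recall that []ψ holds at a world iff ψ holds at every accessible world, and <>ψ holds iff ψ holds at some accessible world.
At w4: ([]s & <>q) | []q is false, so ~(([]s & <>q) | []q) is true.
  At w4: []s & <>q is false, []q is false, so ([]s & <>q) | []q is false.
    At w4: []s is false, <>q is true, so []s & <>q is false.
      At w4: []s requires s at every successor {w0, w3, w4, w6}.
        s fails at w3, so []s is false at w4.
      At w4: <>q requires q at some successor in {w0, w3, w4, w6}.
        q holds at w4, so <>q is true at w4.
    At w4: []q requires q at every successor {w0, w3, w4, w6}.
      q fails at w0, so []q is false at w4.

Yes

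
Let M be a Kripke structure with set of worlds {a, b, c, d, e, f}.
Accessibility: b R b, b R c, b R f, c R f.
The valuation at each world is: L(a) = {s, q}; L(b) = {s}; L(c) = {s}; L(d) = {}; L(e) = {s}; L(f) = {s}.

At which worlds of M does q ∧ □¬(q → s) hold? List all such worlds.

a

Let φ = q ∧ □¬(q → s). Evaluate φ at each world:
  a (successors ∅): φ is true.
  b (successors {b, c, f}): φ is false.
  c (successors {f}): φ is false.
  d (successors ∅): φ is false.
  e (successors ∅): φ is false.
  f (successors ∅): φ is false.
For instance, at c:
  At c: q is false, □¬(q → s) is false, so q ∧ □¬(q → s) is false.
    At c: □¬(q → s) requires ¬(q → s) at every successor {f}.
      ¬(q → s) fails at f, so □¬(q → s) is false at c.
Satisfying worlds: {a}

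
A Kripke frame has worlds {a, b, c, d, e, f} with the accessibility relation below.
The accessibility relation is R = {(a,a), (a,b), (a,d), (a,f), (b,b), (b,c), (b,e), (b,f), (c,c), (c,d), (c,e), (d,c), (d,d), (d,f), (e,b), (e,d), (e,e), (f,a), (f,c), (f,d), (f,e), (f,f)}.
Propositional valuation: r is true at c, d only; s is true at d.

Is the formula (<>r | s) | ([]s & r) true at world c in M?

Yes

At c: <>r | s is true, []s & r is false, so (<>r | s) | ([]s & r) is true.
  At c: <>r is true, s is false, so <>r | s is true.
    At c: <>r requires r at some successor in {c, d, e}.
      r holds at c, so <>r is true at c.
  At c: []s is false, r is true, so []s & r is false.
    At c: []s requires s at every successor {c, d, e}.
      s fails at c, so []s is false at c.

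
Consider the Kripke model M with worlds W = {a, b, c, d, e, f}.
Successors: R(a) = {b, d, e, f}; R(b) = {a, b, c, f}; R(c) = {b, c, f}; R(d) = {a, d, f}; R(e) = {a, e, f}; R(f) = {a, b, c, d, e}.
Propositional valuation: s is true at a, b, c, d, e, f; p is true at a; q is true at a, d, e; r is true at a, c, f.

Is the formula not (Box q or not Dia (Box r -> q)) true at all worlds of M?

Let φ = not (Box q or not Dia (Box r -> q)). Evaluate φ at each world:
  a (successors {b, d, e, f}): φ is true.
  b (successors {a, b, c, f}): φ is true.
  c (successors {b, c, f}): φ is true.
  d (successors {a, d, f}): φ is true.
  e (successors {a, e, f}): φ is true.
  f (successors {a, b, c, d, e}): φ is true.
For instance, at b:
  At b: Box q or not Dia (Box r -> q) is false, so not (Box q or not Dia (Box r -> q)) is true.
    At b: Box q is false, not Dia (Box r -> q) is false, so Box q or not Dia (Box r -> q) is false.
      At b: Box q requires q at every successor {a, b, c, f}.
        q fails at b, so Box q is false at b.
      At b: Dia (Box r -> q) is true, so not Dia (Box r -> q) is false.

Yes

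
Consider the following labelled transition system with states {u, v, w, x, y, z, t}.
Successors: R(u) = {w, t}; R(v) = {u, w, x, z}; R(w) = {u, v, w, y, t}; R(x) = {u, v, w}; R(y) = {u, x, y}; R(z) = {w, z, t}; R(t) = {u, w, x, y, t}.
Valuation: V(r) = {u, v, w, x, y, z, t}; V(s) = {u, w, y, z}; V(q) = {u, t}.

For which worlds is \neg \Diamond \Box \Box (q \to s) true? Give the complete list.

u, v, w, x, y, z, t

Let φ = \neg \Diamond \Box \Box (q \to s). Evaluate φ at each world:
  u (successors {w, t}): φ is true.
  v (successors {u, w, x, z}): φ is true.
  w (successors {u, v, w, y, t}): φ is true.
  x (successors {u, v, w}): φ is true.
  y (successors {u, x, y}): φ is true.
  z (successors {w, z, t}): φ is true.
  t (successors {u, w, x, y, t}): φ is true.
For instance, at w:
  At w: \Diamond \Box \Box (q \to s) is false, so \neg \Diamond \Box \Box (q \to s) is true.
    At w: \Diamond \Box \Box (q \to s) requires \Box \Box (q \to s) at some successor in {u, v, w, y, t}.
      At u: \Box \Box (q \to s) is false.
      At v: \Box \Box (q \to s) is false.
      At w: \Box \Box (q \to s) is false.
      At y: \Box \Box (q \to s) is false.
      At t: \Box \Box (q \to s) is false.
    So \Diamond \Box \Box (q \to s) is false at w.
Satisfying worlds: {u, v, w, x, y, z, t}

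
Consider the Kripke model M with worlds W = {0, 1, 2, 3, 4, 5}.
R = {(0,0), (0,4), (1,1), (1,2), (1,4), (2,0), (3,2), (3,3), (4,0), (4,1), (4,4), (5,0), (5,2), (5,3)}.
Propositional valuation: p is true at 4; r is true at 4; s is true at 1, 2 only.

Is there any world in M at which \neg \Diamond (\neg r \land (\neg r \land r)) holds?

Yes

Let φ = \neg \Diamond (\neg r \land (\neg r \land r)). Evaluate φ at each world:
  0 (successors {0, 4}): φ is true.
  1 (successors {1, 2, 4}): φ is true.
  2 (successors {0}): φ is true.
  3 (successors {2, 3}): φ is true.
  4 (successors {0, 1, 4}): φ is true.
  5 (successors {0, 2, 3}): φ is true.
Detail at 0 (witness):
  At 0: \Diamond (\neg r \land (\neg r \land r)) is false, so \neg \Diamond (\neg r \land (\neg r \land r)) is true.
    At 0: \Diamond (\neg r \land (\neg r \land r)) requires \neg r \land (\neg r \land r) at some successor in {0, 4}.
      At 0: \neg r \land (\neg r \land r) is false.
      At 4: \neg r \land (\neg r \land r) is false.
    So \Diamond (\neg r \land (\neg r \land r)) is false at 0.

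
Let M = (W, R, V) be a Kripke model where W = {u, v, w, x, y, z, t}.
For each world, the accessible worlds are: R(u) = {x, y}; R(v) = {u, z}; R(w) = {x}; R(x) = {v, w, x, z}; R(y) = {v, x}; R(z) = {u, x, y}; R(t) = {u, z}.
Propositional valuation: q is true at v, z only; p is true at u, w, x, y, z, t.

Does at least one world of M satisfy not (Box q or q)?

Let φ = not (Box q or q). Evaluate φ at each world:
  u (successors {x, y}): φ is true.
  v (successors {u, z}): φ is false.
  w (successors {x}): φ is true.
  x (successors {v, w, x, z}): φ is true.
  y (successors {v, x}): φ is true.
  z (successors {u, x, y}): φ is false.
  t (successors {u, z}): φ is true.
Detail at u (witness):
  At u: Box q or q is false, so not (Box q or q) is true.
    At u: Box q is false, q is false, so Box q or q is false.
      At u: Box q requires q at every successor {x, y}.
        q fails at x, so Box q is false at u.

Yes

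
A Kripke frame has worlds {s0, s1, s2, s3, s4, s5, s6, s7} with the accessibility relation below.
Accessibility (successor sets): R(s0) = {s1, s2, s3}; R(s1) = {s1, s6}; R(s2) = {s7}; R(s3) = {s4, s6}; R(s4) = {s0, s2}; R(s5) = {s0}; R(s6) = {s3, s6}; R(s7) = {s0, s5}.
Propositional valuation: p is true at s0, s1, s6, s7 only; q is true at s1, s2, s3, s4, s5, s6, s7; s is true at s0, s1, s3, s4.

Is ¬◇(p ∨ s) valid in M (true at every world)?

Recall that ◇ψ holds at a world iff ψ holds at some accessible world.
Let φ = ¬◇(p ∨ s). Evaluate φ at each world:
  s0 (successors {s1, s2, s3}): φ is false.
  s1 (successors {s1, s6}): φ is false.
  s2 (successors {s7}): φ is false.
  s3 (successors {s4, s6}): φ is false.
  s4 (successors {s0, s2}): φ is false.
  s5 (successors {s0}): φ is false.
  s6 (successors {s3, s6}): φ is false.
  s7 (successors {s0, s5}): φ is false.
Detail at s0 (counterexample):
  At s0: ◇(p ∨ s) is true, so ¬◇(p ∨ s) is false.
    At s0: ◇(p ∨ s) requires p ∨ s at some successor in {s1, s2, s3}.
      p ∨ s holds at s1, so ◇(p ∨ s) is true at s0.

No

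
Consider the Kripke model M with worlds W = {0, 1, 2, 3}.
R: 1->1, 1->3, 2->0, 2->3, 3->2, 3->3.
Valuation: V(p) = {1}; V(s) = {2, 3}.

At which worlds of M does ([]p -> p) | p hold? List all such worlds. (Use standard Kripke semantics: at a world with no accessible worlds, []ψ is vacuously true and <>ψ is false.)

1, 2, 3

Let φ = ([]p -> p) | p. Evaluate φ at each world:
  0 (successors ∅): φ is false.
  1 (successors {1, 3}): φ is true.
  2 (successors {0, 3}): φ is true.
  3 (successors {2, 3}): φ is true.
For instance, at 3:
  At 3: []p -> p is true, p is false, so ([]p -> p) | p is true.
    At 3: []p is false, p is false, so []p -> p is true.
      At 3: []p requires p at every successor {2, 3}.
        p fails at 2, so []p is false at 3.
Satisfying worlds: {1, 2, 3}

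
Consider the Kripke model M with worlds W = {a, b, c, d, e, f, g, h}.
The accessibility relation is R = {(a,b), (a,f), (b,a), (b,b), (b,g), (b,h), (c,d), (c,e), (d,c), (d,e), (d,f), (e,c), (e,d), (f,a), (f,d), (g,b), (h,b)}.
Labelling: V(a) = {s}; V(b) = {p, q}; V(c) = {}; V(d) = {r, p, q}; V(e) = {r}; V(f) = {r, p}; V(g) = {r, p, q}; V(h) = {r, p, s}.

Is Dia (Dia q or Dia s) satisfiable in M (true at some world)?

Let φ = Dia (Dia q or Dia s). Evaluate φ at each world:
  a (successors {b, f}): φ is true.
  b (successors {a, b, g, h}): φ is true.
  c (successors {d, e}): φ is true.
  d (successors {c, e, f}): φ is true.
  e (successors {c, d}): φ is true.
  f (successors {a, d}): φ is true.
  g (successors {b}): φ is true.
  h (successors {b}): φ is true.
Detail at a (witness):
  At a: Dia (Dia q or Dia s) requires Dia q or Dia s at some successor in {b, f}.
    Dia q or Dia s holds at b, so Dia (Dia q or Dia s) is true at a.
      At b: Dia q is true, Dia s is true, so Dia q or Dia s is true.

Yes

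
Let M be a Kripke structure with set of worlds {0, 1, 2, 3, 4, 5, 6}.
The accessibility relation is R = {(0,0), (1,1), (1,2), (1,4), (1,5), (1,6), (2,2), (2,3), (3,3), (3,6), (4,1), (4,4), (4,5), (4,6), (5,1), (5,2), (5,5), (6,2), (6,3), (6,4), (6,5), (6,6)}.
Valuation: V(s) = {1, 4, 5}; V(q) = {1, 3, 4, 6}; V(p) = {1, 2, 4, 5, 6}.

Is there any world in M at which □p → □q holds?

Let φ = □p → □q. Evaluate φ at each world:
  0 (successors {0}): φ is true.
  1 (successors {1, 2, 4, 5, 6}): φ is false.
  2 (successors {2, 3}): φ is true.
  3 (successors {3, 6}): φ is true.
  4 (successors {1, 4, 5, 6}): φ is false.
  5 (successors {1, 2, 5}): φ is false.
  6 (successors {2, 3, 4, 5, 6}): φ is true.
Detail at 0 (witness):
  At 0: □p is false, □q is false, so □p → □q is true.
    At 0: □p requires p at every successor {0}.
      p fails at 0, so □p is false at 0.
    At 0: □q requires q at every successor {0}.
      q fails at 0, so □q is false at 0.

Yes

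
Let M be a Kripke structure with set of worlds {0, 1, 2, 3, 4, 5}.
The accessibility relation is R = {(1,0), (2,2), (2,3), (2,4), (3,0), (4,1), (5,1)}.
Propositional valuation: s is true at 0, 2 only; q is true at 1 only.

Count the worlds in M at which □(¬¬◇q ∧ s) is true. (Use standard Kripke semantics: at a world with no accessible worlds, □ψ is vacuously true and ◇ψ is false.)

Let φ = □(¬¬◇q ∧ s). Evaluate φ at each world:
  0 (successors ∅): φ is true.
  1 (successors {0}): φ is false.
  2 (successors {2, 3, 4}): φ is false.
  3 (successors {0}): φ is false.
  4 (successors {1}): φ is false.
  5 (successors {1}): φ is false.
For instance, at 1:
  At 1: □(¬¬◇q ∧ s) requires ¬¬◇q ∧ s at every successor {0}.
    ¬¬◇q ∧ s fails at 0, so □(¬¬◇q ∧ s) is false at 1.
      At 0: ¬¬◇q is false, s is true, so ¬¬◇q ∧ s is false.
Satisfying worlds: {0}

1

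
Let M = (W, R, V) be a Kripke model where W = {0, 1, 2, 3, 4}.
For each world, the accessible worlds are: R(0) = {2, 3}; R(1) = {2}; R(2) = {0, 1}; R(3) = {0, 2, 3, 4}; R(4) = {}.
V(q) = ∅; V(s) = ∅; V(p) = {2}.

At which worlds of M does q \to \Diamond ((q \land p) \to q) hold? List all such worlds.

Let φ = q \to \Diamond ((q \land p) \to q). Evaluate φ at each world:
  0 (successors {2, 3}): φ is true.
  1 (successors {2}): φ is true.
  2 (successors {0, 1}): φ is true.
  3 (successors {0, 2, 3, 4}): φ is true.
  4 (successors ∅): φ is true.
For instance, at 0:
  At 0: q is false, \Diamond ((q \land p) \to q) is true, so q \to \Diamond ((q \land p) \to q) is true.
    At 0: \Diamond ((q \land p) \to q) requires (q \land p) \to q at some successor in {2, 3}.
      (q \land p) \to q holds at 2, so \Diamond ((q \land p) \to q) is true at 0.
Satisfying worlds: {0, 1, 2, 3, 4}

0, 1, 2, 3, 4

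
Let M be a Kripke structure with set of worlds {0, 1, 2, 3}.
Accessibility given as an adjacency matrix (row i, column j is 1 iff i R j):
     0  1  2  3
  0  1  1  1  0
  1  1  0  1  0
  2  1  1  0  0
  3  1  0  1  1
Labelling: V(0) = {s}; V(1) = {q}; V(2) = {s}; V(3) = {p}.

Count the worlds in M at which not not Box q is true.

0

Recall that Box ψ holds at a world iff ψ holds at every accessible world, and Dia ψ holds iff ψ holds at some accessible world.
Let φ = not not Box q. Evaluate φ at each world:
  0 (successors {0, 1, 2}): φ is false.
  1 (successors {0, 2}): φ is false.
  2 (successors {0, 1}): φ is false.
  3 (successors {0, 2, 3}): φ is false.
For instance, at 3:
  At 3: not Box q is true, so not not Box q is false.
    At 3: Box q is false, so not Box q is true.
      At 3: Box q requires q at every successor {0, 2, 3}.
        q fails at 0, so Box q is false at 3.
Satisfying worlds: none.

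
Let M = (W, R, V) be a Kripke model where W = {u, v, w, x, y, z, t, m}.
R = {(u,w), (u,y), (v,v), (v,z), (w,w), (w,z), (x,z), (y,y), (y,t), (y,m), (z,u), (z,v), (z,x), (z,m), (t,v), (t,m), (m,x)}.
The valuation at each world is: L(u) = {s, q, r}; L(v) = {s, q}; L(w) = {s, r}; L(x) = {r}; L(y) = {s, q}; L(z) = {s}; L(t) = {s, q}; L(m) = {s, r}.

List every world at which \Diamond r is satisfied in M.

Recall that \Diamond ψ holds at a world iff ψ holds at some accessible world.
Let φ = \Diamond r. Evaluate φ at each world:
  u (successors {w, y}): φ is true.
  v (successors {v, z}): φ is false.
  w (successors {w, z}): φ is true.
  x (successors {z}): φ is false.
  y (successors {y, t, m}): φ is true.
  z (successors {u, v, x, m}): φ is true.
  t (successors {v, m}): φ is true.
  m (successors {x}): φ is true.
For instance, at x:
  At x: \Diamond r requires r at some successor in {z}.
    At z: r is false.
  So \Diamond r is false at x.
Satisfying worlds: {u, w, y, z, t, m}

u, w, y, z, t, m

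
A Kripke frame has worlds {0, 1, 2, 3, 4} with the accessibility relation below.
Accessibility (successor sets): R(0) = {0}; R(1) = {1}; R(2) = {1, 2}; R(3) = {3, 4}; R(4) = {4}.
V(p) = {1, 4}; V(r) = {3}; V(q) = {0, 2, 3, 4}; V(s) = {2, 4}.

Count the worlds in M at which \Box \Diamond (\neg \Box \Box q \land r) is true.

Recall that \Box ψ holds at a world iff ψ holds at every accessible world, and \Diamond ψ holds iff ψ holds at some accessible world.
Let φ = \Box \Diamond (\neg \Box \Box q \land r). Evaluate φ at each world:
  0 (successors {0}): φ is false.
  1 (successors {1}): φ is false.
  2 (successors {1, 2}): φ is false.
  3 (successors {3, 4}): φ is false.
  4 (successors {4}): φ is false.
For instance, at 2:
  At 2: \Box \Diamond (\neg \Box \Box q \land r) requires \Diamond (\neg \Box \Box q \land r) at every successor {1, 2}.
    \Diamond (\neg \Box \Box q \land r) fails at 1, so \Box \Diamond (\neg \Box \Box q \land r) is false at 2.
      At 1: \Diamond (\neg \Box \Box q \land r) requires \neg \Box \Box q \land r at some successor in {1}.
        At 1: \neg \Box \Box q \land r is false.
      So \Diamond (\neg \Box \Box q \land r) is false at 1.
Satisfying worlds: none.

0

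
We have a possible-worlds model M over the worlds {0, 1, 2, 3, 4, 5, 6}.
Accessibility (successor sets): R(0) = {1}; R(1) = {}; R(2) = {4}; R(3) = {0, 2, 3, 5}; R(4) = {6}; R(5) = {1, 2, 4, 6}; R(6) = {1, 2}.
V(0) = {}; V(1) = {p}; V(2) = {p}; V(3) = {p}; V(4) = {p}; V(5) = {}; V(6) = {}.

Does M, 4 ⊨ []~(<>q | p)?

Yes

At 4: []~(<>q | p) requires ~(<>q | p) at every successor {6}.
    At 6: <>q | p is false, so ~(<>q | p) is true.
      At 6: <>q is false, p is false, so <>q | p is false.
So []~(<>q | p) is true at 4.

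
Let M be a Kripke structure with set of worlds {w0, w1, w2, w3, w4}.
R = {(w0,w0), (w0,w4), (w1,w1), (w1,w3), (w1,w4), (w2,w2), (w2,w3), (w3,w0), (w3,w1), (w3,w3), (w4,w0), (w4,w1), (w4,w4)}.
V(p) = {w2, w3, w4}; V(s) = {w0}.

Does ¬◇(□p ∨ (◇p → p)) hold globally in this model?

Let φ = ¬◇(□p ∨ (◇p → p)). Evaluate φ at each world:
  w0 (successors {w0, w4}): φ is false.
  w1 (successors {w1, w3, w4}): φ is false.
  w2 (successors {w2, w3}): φ is false.
  w3 (successors {w0, w1, w3}): φ is false.
  w4 (successors {w0, w1, w4}): φ is false.
Detail at w0 (counterexample):
  At w0: ◇(□p ∨ (◇p → p)) is true, so ¬◇(□p ∨ (◇p → p)) is false.
    At w0: ◇(□p ∨ (◇p → p)) requires □p ∨ (◇p → p) at some successor in {w0, w4}.
      □p ∨ (◇p → p) holds at w4, so ◇(□p ∨ (◇p → p)) is true at w0.

No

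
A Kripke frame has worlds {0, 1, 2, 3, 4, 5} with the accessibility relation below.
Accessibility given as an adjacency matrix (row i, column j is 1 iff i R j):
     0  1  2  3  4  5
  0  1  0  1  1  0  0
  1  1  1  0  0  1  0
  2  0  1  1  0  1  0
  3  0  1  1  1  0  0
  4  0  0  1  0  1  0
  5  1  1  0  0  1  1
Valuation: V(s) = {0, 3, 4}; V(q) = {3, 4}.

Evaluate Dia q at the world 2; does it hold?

At 2: Dia q requires q at some successor in {1, 2, 4}.
  q holds at 4, so Dia q is true at 2.

Yes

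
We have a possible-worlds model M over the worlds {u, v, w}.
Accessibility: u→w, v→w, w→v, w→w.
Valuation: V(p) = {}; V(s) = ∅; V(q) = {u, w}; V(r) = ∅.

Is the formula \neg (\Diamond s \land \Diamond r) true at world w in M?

Recall that \Diamond ψ holds at a world iff ψ holds at some accessible world.
At w: \Diamond s \land \Diamond r is false, so \neg (\Diamond s \land \Diamond r) is true.
  At w: \Diamond s is false, \Diamond r is false, so \Diamond s \land \Diamond r is false.
    At w: \Diamond s requires s at some successor in {v, w}.
      At v: s is false.
      At w: s is false.
    So \Diamond s is false at w.
    At w: \Diamond r requires r at some successor in {v, w}.
      At v: r is false.
      At w: r is false.
    So \Diamond r is false at w.

Yes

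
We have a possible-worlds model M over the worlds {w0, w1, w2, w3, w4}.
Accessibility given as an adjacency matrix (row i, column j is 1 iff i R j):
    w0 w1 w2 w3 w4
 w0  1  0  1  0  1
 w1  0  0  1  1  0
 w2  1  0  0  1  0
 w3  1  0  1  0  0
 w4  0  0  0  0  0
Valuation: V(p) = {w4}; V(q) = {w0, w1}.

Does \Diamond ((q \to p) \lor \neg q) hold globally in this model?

Let φ = \Diamond ((q \to p) \lor \neg q). Evaluate φ at each world:
  w0 (successors {w0, w2, w4}): φ is true.
  w1 (successors {w2, w3}): φ is true.
  w2 (successors {w0, w3}): φ is true.
  w3 (successors {w0, w2}): φ is true.
  w4 (successors ∅): φ is false.
Detail at w4 (counterexample):
  At w4: no accessible worlds, so \Diamond ((q \to p) \lor \neg q) is false.

No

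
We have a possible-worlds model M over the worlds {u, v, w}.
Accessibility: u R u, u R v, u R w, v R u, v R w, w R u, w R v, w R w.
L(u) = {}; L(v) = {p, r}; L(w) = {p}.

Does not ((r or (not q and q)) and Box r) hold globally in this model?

Yes

Let φ = not ((r or (not q and q)) and Box r). Evaluate φ at each world:
  u (successors {u, v, w}): φ is true.
  v (successors {u, w}): φ is true.
  w (successors {u, v, w}): φ is true.
For instance, at w:
  At w: (r or (not q and q)) and Box r is false, so not ((r or (not q and q)) and Box r) is true.
    At w: r or (not q and q) is false, Box r is false, so (r or (not q and q)) and Box r is false.
      At w: Box r requires r at every successor {u, v, w}.
        r fails at u, so Box r is false at w.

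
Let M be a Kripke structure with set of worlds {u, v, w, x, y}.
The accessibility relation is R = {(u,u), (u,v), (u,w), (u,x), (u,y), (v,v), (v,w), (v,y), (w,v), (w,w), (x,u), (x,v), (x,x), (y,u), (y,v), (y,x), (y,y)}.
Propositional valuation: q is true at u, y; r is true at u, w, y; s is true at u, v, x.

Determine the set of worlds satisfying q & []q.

none

Recall that []ψ holds at a world iff ψ holds at every accessible world, and <>ψ holds iff ψ holds at some accessible world.
Let φ = q & []q. Evaluate φ at each world:
  u (successors {u, v, w, x, y}): φ is false.
  v (successors {v, w, y}): φ is false.
  w (successors {v, w}): φ is false.
  x (successors {u, v, x}): φ is false.
  y (successors {u, v, x, y}): φ is false.
For instance, at w:
  At w: q is false, []q is false, so q & []q is false.
    At w: []q requires q at every successor {v, w}.
      q fails at v, so []q is false at w.
Satisfying worlds: none.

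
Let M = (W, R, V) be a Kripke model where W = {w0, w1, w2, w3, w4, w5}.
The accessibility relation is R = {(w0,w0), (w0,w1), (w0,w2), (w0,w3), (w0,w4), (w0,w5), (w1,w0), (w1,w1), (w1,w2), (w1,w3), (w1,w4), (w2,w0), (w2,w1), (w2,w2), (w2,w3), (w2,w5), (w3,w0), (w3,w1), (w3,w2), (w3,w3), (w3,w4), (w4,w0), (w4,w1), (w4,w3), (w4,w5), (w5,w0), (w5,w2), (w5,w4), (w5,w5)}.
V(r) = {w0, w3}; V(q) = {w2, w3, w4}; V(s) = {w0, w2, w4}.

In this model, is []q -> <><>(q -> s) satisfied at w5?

Yes

At w5: []q is false, <><>(q -> s) is true, so []q -> <><>(q -> s) is true.
  At w5: []q requires q at every successor {w0, w2, w4, w5}.
    q fails at w0, so []q is false at w5.
  At w5: <><>(q -> s) requires <>(q -> s) at some successor in {w0, w2, w4, w5}.
    <>(q -> s) holds at w0, so <><>(q -> s) is true at w5.
      At w0: <>(q -> s) requires q -> s at some successor in {w0, w1, w2, w3, w4, w5}.
        q -> s holds at w0, so <>(q -> s) is true at w0.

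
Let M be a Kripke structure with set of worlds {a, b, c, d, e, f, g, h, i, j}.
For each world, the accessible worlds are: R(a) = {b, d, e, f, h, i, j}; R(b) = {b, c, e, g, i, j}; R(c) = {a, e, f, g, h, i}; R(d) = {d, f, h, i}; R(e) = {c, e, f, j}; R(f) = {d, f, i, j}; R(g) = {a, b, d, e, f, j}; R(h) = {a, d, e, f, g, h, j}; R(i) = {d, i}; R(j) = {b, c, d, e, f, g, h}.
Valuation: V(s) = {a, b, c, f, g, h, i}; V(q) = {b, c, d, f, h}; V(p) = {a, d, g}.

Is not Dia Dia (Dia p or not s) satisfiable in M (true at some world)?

No

Let φ = not Dia Dia (Dia p or not s). Evaluate φ at each world:
  a (successors {b, d, e, f, h, i, j}): φ is false.
  b (successors {b, c, e, g, i, j}): φ is false.
  c (successors {a, e, f, g, h, i}): φ is false.
  d (successors {d, f, h, i}): φ is false.
  e (successors {c, e, f, j}): φ is false.
  f (successors {d, f, i, j}): φ is false.
  g (successors {a, b, d, e, f, j}): φ is false.
  h (successors {a, d, e, f, g, h, j}): φ is false.
  i (successors {d, i}): φ is false.
  j (successors {b, c, d, e, f, g, h}): φ is false.
For instance, at g:
  At g: Dia Dia (Dia p or not s) is true, so not Dia Dia (Dia p or not s) is false.
    At g: Dia Dia (Dia p or not s) requires Dia (Dia p or not s) at some successor in {a, b, d, e, f, j}.
      Dia (Dia p or not s) holds at a, so Dia Dia (Dia p or not s) is true at g.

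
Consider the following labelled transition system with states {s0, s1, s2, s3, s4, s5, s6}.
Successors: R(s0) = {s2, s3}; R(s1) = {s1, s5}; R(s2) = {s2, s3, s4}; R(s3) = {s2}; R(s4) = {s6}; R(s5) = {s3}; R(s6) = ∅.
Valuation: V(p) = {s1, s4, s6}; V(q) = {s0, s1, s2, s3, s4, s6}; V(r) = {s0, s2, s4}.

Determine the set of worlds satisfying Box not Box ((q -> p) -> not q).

s3, s6

Let φ = Box not Box ((q -> p) -> not q). Evaluate φ at each world:
  s0 (successors {s2, s3}): φ is false.
  s1 (successors {s1, s5}): φ is false.
  s2 (successors {s2, s3, s4}): φ is false.
  s3 (successors {s2}): φ is true.
  s4 (successors {s6}): φ is false.
  s5 (successors {s3}): φ is false.
  s6 (successors ∅): φ is true.
For instance, at s1:
  At s1: Box not Box ((q -> p) -> not q) requires not Box ((q -> p) -> not q) at every successor {s1, s5}.
    not Box ((q -> p) -> not q) fails at s5, so Box not Box ((q -> p) -> not q) is false at s1.
      At s5: Box ((q -> p) -> not q) is true, so not Box ((q -> p) -> not q) is false.
Satisfying worlds: {s3, s6}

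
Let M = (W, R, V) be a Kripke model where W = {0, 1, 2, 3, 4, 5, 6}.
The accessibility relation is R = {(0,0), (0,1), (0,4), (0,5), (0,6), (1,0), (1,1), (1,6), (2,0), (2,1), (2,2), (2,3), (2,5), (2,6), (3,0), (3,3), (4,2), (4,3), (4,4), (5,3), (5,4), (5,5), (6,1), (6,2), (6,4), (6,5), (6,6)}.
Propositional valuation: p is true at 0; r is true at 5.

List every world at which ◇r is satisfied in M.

Recall that ◇ψ holds at a world iff ψ holds at some accessible world.
Let φ = ◇r. Evaluate φ at each world:
  0 (successors {0, 1, 4, 5, 6}): φ is true.
  1 (successors {0, 1, 6}): φ is false.
  2 (successors {0, 1, 2, 3, 5, 6}): φ is true.
  3 (successors {0, 3}): φ is false.
  4 (successors {2, 3, 4}): φ is false.
  5 (successors {3, 4, 5}): φ is true.
  6 (successors {1, 2, 4, 5, 6}): φ is true.
For instance, at 1:
  At 1: ◇r requires r at some successor in {0, 1, 6}.
    At 0: r is false.
    At 1: r is false.
    At 6: r is false.
  So ◇r is false at 1.
Satisfying worlds: {0, 2, 5, 6}

0, 2, 5, 6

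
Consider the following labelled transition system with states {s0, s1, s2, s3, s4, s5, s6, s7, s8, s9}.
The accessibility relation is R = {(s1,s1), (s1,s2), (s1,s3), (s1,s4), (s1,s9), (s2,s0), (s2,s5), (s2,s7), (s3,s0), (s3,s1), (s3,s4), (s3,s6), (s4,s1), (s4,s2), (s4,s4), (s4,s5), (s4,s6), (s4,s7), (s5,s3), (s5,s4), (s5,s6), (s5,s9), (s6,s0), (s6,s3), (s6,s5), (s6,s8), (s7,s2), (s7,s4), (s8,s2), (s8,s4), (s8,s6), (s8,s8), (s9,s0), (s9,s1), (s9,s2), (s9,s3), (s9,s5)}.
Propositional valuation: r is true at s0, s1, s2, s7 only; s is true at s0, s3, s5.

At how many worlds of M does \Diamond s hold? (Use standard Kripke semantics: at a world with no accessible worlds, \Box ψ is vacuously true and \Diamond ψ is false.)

7

Let φ = \Diamond s. Evaluate φ at each world:
  s0 (successors ∅): φ is false.
  s1 (successors {s1, s2, s3, s4, s9}): φ is true.
  s2 (successors {s0, s5, s7}): φ is true.
  s3 (successors {s0, s1, s4, s6}): φ is true.
  s4 (successors {s1, s2, s4, s5, s6, s7}): φ is true.
  s5 (successors {s3, s4, s6, s9}): φ is true.
  s6 (successors {s0, s3, s5, s8}): φ is true.
  s7 (successors {s2, s4}): φ is false.
  s8 (successors {s2, s4, s6, s8}): φ is false.
  s9 (successors {s0, s1, s2, s3, s5}): φ is true.
For instance, at s9:
  At s9: \Diamond s requires s at some successor in {s0, s1, s2, s3, s5}.
    s holds at s0, so \Diamond s is true at s9.
Satisfying worlds: {s1, s2, s3, s4, s5, s6, s9}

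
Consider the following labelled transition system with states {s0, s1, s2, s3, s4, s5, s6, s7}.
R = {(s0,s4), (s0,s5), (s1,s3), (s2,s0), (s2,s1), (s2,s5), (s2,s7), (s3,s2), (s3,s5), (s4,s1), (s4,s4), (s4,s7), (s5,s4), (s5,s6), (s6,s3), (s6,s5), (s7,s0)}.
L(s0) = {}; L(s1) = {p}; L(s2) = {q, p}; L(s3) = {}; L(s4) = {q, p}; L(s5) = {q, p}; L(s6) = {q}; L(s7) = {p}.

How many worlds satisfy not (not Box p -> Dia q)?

Let φ = not (not Box p -> Dia q). Evaluate φ at each world:
  s0 (successors {s4, s5}): φ is false.
  s1 (successors {s3}): φ is true.
  s2 (successors {s0, s1, s5, s7}): φ is false.
  s3 (successors {s2, s5}): φ is false.
  s4 (successors {s1, s4, s7}): φ is false.
  s5 (successors {s4, s6}): φ is false.
  s6 (successors {s3, s5}): φ is false.
  s7 (successors {s0}): φ is true.
For instance, at s3:
  At s3: not Box p -> Dia q is true, so not (not Box p -> Dia q) is false.
    At s3: not Box p is false, Dia q is true, so not Box p -> Dia q is true.
      At s3: Box p is true, so not Box p is false.
      At s3: Dia q requires q at some successor in {s2, s5}.
        q holds at s2, so Dia q is true at s3.
Satisfying worlds: {s1, s7}

2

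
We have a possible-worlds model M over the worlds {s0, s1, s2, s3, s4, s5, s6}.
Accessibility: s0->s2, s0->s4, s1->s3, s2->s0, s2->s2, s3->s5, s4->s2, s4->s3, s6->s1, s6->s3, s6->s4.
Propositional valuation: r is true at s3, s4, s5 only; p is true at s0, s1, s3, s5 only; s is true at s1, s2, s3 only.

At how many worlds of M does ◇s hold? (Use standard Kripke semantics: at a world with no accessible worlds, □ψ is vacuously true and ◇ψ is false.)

5

Recall that ◇ψ holds at a world iff ψ holds at some accessible world.
Let φ = ◇s. Evaluate φ at each world:
  s0 (successors {s2, s4}): φ is true.
  s1 (successors {s3}): φ is true.
  s2 (successors {s0, s2}): φ is true.
  s3 (successors {s5}): φ is false.
  s4 (successors {s2, s3}): φ is true.
  s5 (successors ∅): φ is false.
  s6 (successors {s1, s3, s4}): φ is true.
For instance, at s4:
  At s4: ◇s requires s at some successor in {s2, s3}.
    s holds at s2, so ◇s is true at s4.
Satisfying worlds: {s0, s1, s2, s4, s6}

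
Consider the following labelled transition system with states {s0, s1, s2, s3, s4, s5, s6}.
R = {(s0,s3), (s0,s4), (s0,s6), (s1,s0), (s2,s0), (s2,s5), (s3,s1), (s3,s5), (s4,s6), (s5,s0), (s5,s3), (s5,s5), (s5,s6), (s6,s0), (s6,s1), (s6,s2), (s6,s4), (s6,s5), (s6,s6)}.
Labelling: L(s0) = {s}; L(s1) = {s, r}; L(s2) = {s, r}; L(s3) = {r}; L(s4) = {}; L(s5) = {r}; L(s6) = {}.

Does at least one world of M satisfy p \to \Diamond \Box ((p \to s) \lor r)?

Yes

Recall that \Box ψ holds at a world iff ψ holds at every accessible world, and \Diamond ψ holds iff ψ holds at some accessible world.
Let φ = p \to \Diamond \Box ((p \to s) \lor r). Evaluate φ at each world:
  s0 (successors {s3, s4, s6}): φ is true.
  s1 (successors {s0}): φ is true.
  s2 (successors {s0, s5}): φ is true.
  s3 (successors {s1, s5}): φ is true.
  s4 (successors {s6}): φ is true.
  s5 (successors {s0, s3, s5, s6}): φ is true.
  s6 (successors {s0, s1, s2, s4, s5, s6}): φ is true.
Detail at s0 (witness):
  At s0: p is false, \Diamond \Box ((p \to s) \lor r) is true, so p \to \Diamond \Box ((p \to s) \lor r) is true.
    At s0: \Diamond \Box ((p \to s) \lor r) requires \Box ((p \to s) \lor r) at some successor in {s3, s4, s6}.
      \Box ((p \to s) \lor r) holds at s3, so \Diamond \Box ((p \to s) \lor r) is true at s0.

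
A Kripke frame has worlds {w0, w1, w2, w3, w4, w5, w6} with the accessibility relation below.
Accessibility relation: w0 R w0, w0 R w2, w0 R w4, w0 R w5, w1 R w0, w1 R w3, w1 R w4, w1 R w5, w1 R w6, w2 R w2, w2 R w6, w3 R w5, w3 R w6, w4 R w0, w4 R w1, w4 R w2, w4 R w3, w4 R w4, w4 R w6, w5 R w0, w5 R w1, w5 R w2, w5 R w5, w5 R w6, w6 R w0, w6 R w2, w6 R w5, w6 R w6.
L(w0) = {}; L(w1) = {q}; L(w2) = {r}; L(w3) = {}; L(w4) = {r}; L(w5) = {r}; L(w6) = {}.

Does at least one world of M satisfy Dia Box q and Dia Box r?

Let φ = Dia Box q and Dia Box r. Evaluate φ at each world:
  w0 (successors {w0, w2, w4, w5}): φ is false.
  w1 (successors {w0, w3, w4, w5, w6}): φ is false.
  w2 (successors {w2, w6}): φ is false.
  w3 (successors {w5, w6}): φ is false.
  w4 (successors {w0, w1, w2, w3, w4, w6}): φ is false.
  w5 (successors {w0, w1, w2, w5, w6}): φ is false.
  w6 (successors {w0, w2, w5, w6}): φ is false.
For instance, at w1:
  At w1: Dia Box q is false, Dia Box r is false, so Dia Box q and Dia Box r is false.
    At w1: Dia Box q requires Box q at some successor in {w0, w3, w4, w5, w6}.
      At w0: Box q is false.
      At w3: Box q is false.
      At w4: Box q is false.
      At w5: Box q is false.
      At w6: Box q is false.
    So Dia Box q is false at w1.
    At w1: Dia Box r requires Box r at some successor in {w0, w3, w4, w5, w6}.
      At w0: Box r is false.
      At w3: Box r is false.
      At w4: Box r is false.
      At w5: Box r is false.
      At w6: Box r is false.
    So Dia Box r is false at w1.

No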